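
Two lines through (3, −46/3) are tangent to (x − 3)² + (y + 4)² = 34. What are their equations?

5x − 3y = 61 and 5x + 3y = −31

Write the tangent as mx − y + (−46/3 − m·(3)) = 0 and set its distance from the centre to √34:
(0m − (34/3))² = 34(m² + 1)
9m² − 25 = 0, so m = 5/3 or m = −5/3.
With m = 5/3: 5x − 3y = 61. With m = −5/3: 5x + 3y = −31.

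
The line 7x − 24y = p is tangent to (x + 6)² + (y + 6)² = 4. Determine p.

The line touches the circle iff its distance from (−6, −6) is 2:
|7·(−6) − 24·(−6) − p| / √625 = 2
|p − (102)| = 2·25, so p = 152 or p = 52.

p = 52 or p = 152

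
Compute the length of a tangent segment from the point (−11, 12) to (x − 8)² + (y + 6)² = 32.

Centre (8, −6), r² = 32. |PO|² = (−19)² + (18)² = 685.
Power of the point: PT² = |PO|² − r² = 653, so PT = √653.

√653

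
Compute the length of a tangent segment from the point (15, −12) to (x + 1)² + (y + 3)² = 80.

√257

The centre is (−1, −3) and r = 4√5. The square of the distance from P to the centre is 256 + 81 = 337.
Power of the point: PT² = |PO|² − r² = 257, so PT = √257.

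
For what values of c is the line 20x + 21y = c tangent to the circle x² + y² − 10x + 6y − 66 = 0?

c = −253 or c = 327

Tangency holds when the distance from the centre (5, −3) to the line equals the radius 10:
|20·5 + 21·(−3) − c| / √841 = 10
|c − (37)| = 10·29, so c = 327 or c = −253.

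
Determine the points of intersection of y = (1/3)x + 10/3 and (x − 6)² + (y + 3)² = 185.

Express y = (10 + x)/3 and substitute into the circle:
10x² − 70x − 980 = 0  ⟹  x² − 7x − 98 = 0
x = 14 or x = −7, giving (14, 8) and (−7, 1).

(−7, 1) and (14, 8)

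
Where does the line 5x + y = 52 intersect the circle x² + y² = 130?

(9, 7) and (11, −3)

From the line, y = −5x + 52. Substituting:
26x² − 520x + 2574 = 0  ⟹  x² − 20x + 99 = 0
x = 11 or x = 9, giving (11, −3) and (9, 7).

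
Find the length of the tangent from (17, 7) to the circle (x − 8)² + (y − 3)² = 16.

9

With centre O = (8, 3), |OP|² = 97 and r² = 16.
By the tangent–radius right angle, tangent length = √(|PO|² − r²) = √81 = 9.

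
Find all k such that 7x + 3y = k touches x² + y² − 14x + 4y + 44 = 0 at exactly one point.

Tangency holds when the distance from the centre (7, −2) to the line equals the radius 3:
|7·7 + 3·(−2) − k| / √58 = 3
|k − (43)| = 3√58.

k = 43 ± 3√58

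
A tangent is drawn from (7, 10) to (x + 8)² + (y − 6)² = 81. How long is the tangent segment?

4√10

Centre (−8, 6), r² = 81. |PO|² = (15)² + (4)² = 241.
By the tangent–radius right angle, tangent length = √(|PO|² − r²) = √160 = 4√10.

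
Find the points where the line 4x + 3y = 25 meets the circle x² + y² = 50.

(1, 7) and (7, −1)

From the line, y = (25 − 4x)/3. Substituting:
25x² − 200x + 175 = 0  ⟹  x² − 8x + 7 = 0
x = 7 or x = 1, giving (7, −1) and (1, 7).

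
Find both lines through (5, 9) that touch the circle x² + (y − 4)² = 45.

2x + y = 19 and x + 2y = 23

Let a tangent through (5, 9) have slope m. Its distance from (0, 4) must equal 3√5:
(−5m − (−5))² = 45(m² + 1)
2m² + 5m + 2 = 0, so m = −2 or m = −1/2.
Through (5, 9) these give 2x + y = 19 and x + 2y = 23.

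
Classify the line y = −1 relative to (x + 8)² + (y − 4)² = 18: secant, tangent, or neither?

neither

Substituting the line into the circle gives x² + 16x + 71 = 0.
Discriminant = (16)² − 4·1·(71) = −28 < 0.
No real roots: the line does not meet the circle.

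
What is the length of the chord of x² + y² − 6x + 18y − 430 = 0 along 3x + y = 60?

The distance from (3, −9) to the line is 60/√10, and r² = 520.
Chord = 2√(r² − d²) = 2·√(160) = 8√10.

8√10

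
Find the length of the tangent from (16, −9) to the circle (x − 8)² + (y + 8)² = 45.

2√5

The centre is (8, −8) and r = 3√5. The square of the distance from P to the centre is 64 + 1 = 65.
By the tangent–radius right angle, tangent length = √(|PO|² − r²) = √20 = 2√5.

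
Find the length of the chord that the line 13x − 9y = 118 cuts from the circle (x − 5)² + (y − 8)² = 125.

Substitute y = (−118 + 13x)/9:
250x² − 5750x + 28000 = 0  ⟹  x² − 23x + 112 = 0
x = 16 or x = 7, giving (16, 10) and (7, −3).
Chord length = distance between (16, 10) and (7, −3) = √250 = 5√10.

5√10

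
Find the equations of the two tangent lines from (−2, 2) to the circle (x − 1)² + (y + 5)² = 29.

A line y − (2) = m(x − (−2)) is tangent when its distance from (1, −5) is √29:
(3m − (−7))² = 29(m² + 1)
10m² − 21m − 10 = 0, so m = −2/5 or m = 5/2.
Through (−2, 2) these give 2x + 5y = 6 and 5x − 2y = −14.

2x + 5y = 6 and 5x − 2y = −14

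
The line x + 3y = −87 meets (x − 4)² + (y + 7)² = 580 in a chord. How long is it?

From the line, y = (−87 − x)/3. Substituting:
10x² + 60x − 720 = 0  ⟹  x² + 6x − 72 = 0
x = 6 or x = −12, giving (6, −31) and (−12, −25).
Chord length = distance between (6, −31) and (−12, −25) = √360 = 6√10.

6√10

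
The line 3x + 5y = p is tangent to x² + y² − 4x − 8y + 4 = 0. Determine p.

p = 26 ± 4√34

For a tangent, require d(centre, line) = r = 4.
|3·2 + 5·4 − p| / √34 = 4
|p − (26)| = 4√34.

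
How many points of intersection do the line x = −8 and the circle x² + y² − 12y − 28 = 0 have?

1

Substituting the line into the circle gives y² − 12y + 36 = 0.
Discriminant = (−12)² − 4·1·(36) = 0.
A repeated root: the line is tangent.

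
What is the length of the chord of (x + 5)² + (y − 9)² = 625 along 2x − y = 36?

The distance from (−5, 9) to the line is 55/√5, and r² = 625.
Chord = 2√(r² − d²) = 2·√(20) = 4√5.

4√5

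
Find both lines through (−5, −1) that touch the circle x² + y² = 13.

A line y − (−1) = m(x − (−5)) is tangent when its distance from (0, 0) is √13:
[m·(5) − (1)]² = 13(m² + 1)
6m² − 5m − 6 = 0, so m = −2/3 or m = 3/2.
With m = −2/3: 2x + 3y = −13. With m = 3/2: 3x − 2y = −13.

2x + 3y = −13 and 3x − 2y = −13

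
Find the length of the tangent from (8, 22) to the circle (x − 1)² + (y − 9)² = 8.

√210

The centre is (1, 9) and r = 2√2. The square of the distance from P to the centre is 49 + 169 = 218.
The tangent meets the radius at right angles, so tangent² = |PO|² − r² = 218 − 8 = 210.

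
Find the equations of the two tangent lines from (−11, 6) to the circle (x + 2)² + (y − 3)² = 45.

A line y − (6) = m(x − (−11)) is tangent when its distance from (−2, 3) is 3√5:
(9m − (−3))² = 45(m² + 1)
2m² + 3m − 2 = 0, so m = −2 or m = 1/2.
With m = −2: 2x + y = −16. With m = 1/2: x − 2y = −23.

2x + y = −16 and x − 2y = −23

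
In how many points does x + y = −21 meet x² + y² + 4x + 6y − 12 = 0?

Substituting the line into the circle gives 2x² + 40x + 303 = 0.
Discriminant = (40)² − 4·2·(303) = −824 < 0.
No real roots: the line does not meet the circle.

0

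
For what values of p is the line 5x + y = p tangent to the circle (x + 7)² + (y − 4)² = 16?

p = −31 ± 4√26

For a tangent, require d(centre, line) = r = 4.
|5·(−7) + 1·4 − p| / √26 = 4
|p − (−31)| = 4√26.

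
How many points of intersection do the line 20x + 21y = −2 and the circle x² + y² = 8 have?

d² = (20·0 + 21·0 − (−2))²/841 = 4/841; r² = 8.
Since d² < r², the line cuts the circle twice.

2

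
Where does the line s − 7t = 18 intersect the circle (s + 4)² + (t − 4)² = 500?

(−24, −6) and (18, 0)

Express t = (−18 + s)/7 and substitute into the circle:
50s² + 300s − 21600 = 0  ⟹  s² + 6s − 432 = 0
s = 18 or s = −24, giving (18, 0) and (−24, −6).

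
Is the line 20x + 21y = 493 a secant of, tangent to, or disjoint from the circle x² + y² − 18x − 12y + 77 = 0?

d² = (20·9 + 21·6 − (493))²/841 = 34969/841; r² = 40.
Since d² > r², the line lies outside the circle.

disjoint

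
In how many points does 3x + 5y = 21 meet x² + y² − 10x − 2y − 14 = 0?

Substituting the line into the circle gives 34x² − 346x − 119 = 0.
Discriminant = (−346)² − 4·34·(−119) = 135900 > 0.
Two real roots: the line is a secant.

2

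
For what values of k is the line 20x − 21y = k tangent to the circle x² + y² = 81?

The line touches the circle iff its distance from (0, 0) is 9:
|20·0 − 21·0 − k| / √841 = 9
|k| = 9·29, so k = 261 or k = −261.

k = −261 or k = 261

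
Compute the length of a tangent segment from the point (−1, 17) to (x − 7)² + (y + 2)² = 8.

√417

With centre O = (7, −2), |OP|² = 425 and r² = 8.
By the tangent–radius right angle, tangent length = √(|PO|² − r²) = √417.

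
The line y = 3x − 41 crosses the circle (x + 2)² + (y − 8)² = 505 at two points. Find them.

Substitute y = 3x − 41:
10x² − 290x + 1900 = 0  ⟹  x² − 29x + 190 = 0
x = 19 or x = 10, giving (19, 16) and (10, −11).

(10, −11) and (19, 16)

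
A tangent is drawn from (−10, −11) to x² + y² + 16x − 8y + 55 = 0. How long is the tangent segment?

The centre is (−8, 4) and r = 5. The square of the distance from P to the centre is 4 + 225 = 229.
Power of the point: PT² = |PO|² − r² = 204, so PT = 2√51.

2√51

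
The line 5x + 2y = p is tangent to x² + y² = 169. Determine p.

The line touches the circle iff its distance from (0, 0) is 13:
|5·0 + 2·0 − p| / √29 = 13
|p| = 13√29.

p = ±13√29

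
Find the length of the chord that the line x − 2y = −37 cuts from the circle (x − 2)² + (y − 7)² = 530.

18√5

The distance from (2, 7) to the line is 25/√5, and r² = 530.
Chord = 2√(r² − d²) = 2·√(405) = 18√5.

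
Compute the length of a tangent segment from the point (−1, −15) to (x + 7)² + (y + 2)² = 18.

With centre O = (−7, −2), |OP|² = 205 and r² = 18.
The tangent meets the radius at right angles, so tangent² = |PO|² − r² = 205 − 18 = 187.

√187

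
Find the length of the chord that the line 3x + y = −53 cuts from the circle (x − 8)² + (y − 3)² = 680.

Express y = −3x − 53 and substitute into the circle:
10x² + 320x + 2520 = 0  ⟹  x² + 32x + 252 = 0
x = −14 or x = −18, giving (−14, −11) and (−18, 1).
|(−14, −11) − (−18, 1)| = √((4)² + (−12)²) = 4√10.

4√10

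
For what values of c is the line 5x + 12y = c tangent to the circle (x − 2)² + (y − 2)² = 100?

c = −96 or c = 164

The line touches the circle iff its distance from (2, 2) is 10:
|5·2 + 12·2 − c| / √169 = 10
|c − (34)| = 10·13, so c = 164 or c = −96.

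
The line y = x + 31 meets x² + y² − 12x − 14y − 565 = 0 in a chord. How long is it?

From the line, y = x + 31. Substituting:
2x² + 36x − 38 = 0  ⟹  x² + 18x − 19 = 0
x = 1 or x = −19, giving (1, 32) and (−19, 12).
Chord length = distance between (1, 32) and (−19, 12) = √800 = 20√2.

20√2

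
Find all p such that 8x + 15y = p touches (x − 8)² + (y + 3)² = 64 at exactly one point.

p = −117 or p = 155

Tangency holds when the distance from the centre (8, −3) to the line equals the radius 8:
|8·8 + 15·(−3) − p| / √289 = 8
|p − (19)| = 8·17, so p = 155 or p = −117.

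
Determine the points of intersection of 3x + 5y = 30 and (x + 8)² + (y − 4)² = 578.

(−25, 21) and (15, −3)

Express y = (30 − 3x)/5 and substitute into the circle:
34x² + 340x − 12750 = 0  ⟹  x² + 10x − 375 = 0
x = 15 or x = −25, giving (15, −3) and (−25, 21).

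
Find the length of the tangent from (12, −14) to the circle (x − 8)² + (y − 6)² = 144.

4√17

Centre (8, 6), r² = 144. |PO|² = (4)² + (−20)² = 416.
By the tangent–radius right angle, tangent length = √(|PO|² − r²) = √272 = 4√17.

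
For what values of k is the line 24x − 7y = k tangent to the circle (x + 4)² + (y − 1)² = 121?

k = −378 or k = 172

For a tangent, require d(centre, line) = r = 11.
|24·(−4) − 7·1 − k| / √625 = 11
|k − (−103)| = 11·25, so k = 172 or k = −378.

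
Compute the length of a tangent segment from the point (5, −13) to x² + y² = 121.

The centre is (0, 0) and r = 11. The square of the distance from P to the centre is 25 + 169 = 194.
Power of the point: PT² = |PO|² − r² = 73, so PT = √73.

√73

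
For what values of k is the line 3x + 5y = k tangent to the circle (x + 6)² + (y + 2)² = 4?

Tangency holds when the distance from the centre (−6, −2) to the line equals the radius 2:
|3·(−6) + 5·(−2) − k| / √34 = 2
|k − (−28)| = 2√34.

k = −28 ± 2√34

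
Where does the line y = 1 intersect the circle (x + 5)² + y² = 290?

(−22, 1) and (12, 1)

Substitute y = 1:
x² + 10x − 264 = 0
x = 12 or x = −22, giving (12, 1) and (−22, 1).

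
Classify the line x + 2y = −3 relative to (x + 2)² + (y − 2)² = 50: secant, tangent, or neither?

Substituting the line into the circle gives 5x² + 30x − 135 = 0.
Discriminant = (30)² − 4·5·(−135) = 3600 > 0.
Two real roots: the line is a secant.

secant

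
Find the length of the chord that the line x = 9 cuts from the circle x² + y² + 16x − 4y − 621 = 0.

40

The line gives x = 9. Substituting into the circle:
y² − 4y − 396 = 0
y = 22 or y = −18, giving (9, 22) and (9, −18).
|(9, 22) − (9, −18)| = √((0)² + (40)²) = 40.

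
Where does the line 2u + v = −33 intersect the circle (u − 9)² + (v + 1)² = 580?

Substitute v = −2u − 33:
5u² + 110u + 525 = 0  ⟹  u² + 22u + 105 = 0
u = −7 or u = −15, giving (−7, −19) and (−15, −3).

(−15, −3) and (−7, −19)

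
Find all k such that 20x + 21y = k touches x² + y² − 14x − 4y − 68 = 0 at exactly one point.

k = −137 or k = 501

Tangency holds when the distance from the centre (7, 2) to the line equals the radius 11:
|20·7 + 21·2 − k| / √841 = 11
|k − (182)| = 11·29, so k = 501 or k = −137.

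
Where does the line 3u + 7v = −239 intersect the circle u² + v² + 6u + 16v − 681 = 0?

From the line, v = (−239 − 3u)/7. Substituting:
58u² + 1392u − 3016 = 0  ⟹  u² + 24u − 52 = 0
u = 2 or u = −26, giving (2, −35) and (−26, −23).

(−26, −23) and (2, −35)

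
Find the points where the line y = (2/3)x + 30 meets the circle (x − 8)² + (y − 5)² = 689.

(−12, 22) and (0, 30)

From the line, y = (90 + 2x)/3. Substituting:
13x² + 156x = 0  ⟹  x² + 12x = 0
x = 0 or x = −12, giving (0, 30) and (−12, 22).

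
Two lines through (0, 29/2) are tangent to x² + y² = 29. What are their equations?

A line y − (29/2) = m(x − (0)) is tangent when its distance from (0, 0) is √29:
[m·(0) − (−29/2)]² = 29(m² + 1)
4m² − 25 = 0, so m = −5/2 or m = 5/2.
With m = −5/2: 5x + 2y = 29. With m = 5/2: 5x − 2y = −29.

5x + 2y = 29 and 5x − 2y = −29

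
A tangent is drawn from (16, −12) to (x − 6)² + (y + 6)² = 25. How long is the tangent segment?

√111

Centre (6, −6), r² = 25. |PO|² = (10)² + (−6)² = 136.
The tangent meets the radius at right angles, so tangent² = |PO|² − r² = 136 − 25 = 111.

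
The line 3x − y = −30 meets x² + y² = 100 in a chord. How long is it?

2√10

From the line, y = 3x + 30. Substituting:
10x² + 180x + 800 = 0  ⟹  x² + 18x + 80 = 0
x = −8 or x = −10, giving (−8, 6) and (−10, 0).
Chord length = distance between (−8, 6) and (−10, 0) = √40 = 2√10.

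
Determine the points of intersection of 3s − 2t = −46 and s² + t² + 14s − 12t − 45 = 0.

(−16, −1) and (−4, 17)

From the line, t = (46 + 3s)/2. Substituting:
13s² + 260s + 832 = 0  ⟹  s² + 20s + 64 = 0
s = −4 or s = −16, giving (−4, 17) and (−16, −1).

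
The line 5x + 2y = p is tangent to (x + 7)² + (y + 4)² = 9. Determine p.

p = −43 ± 3√29

Tangency holds when the distance from the centre (−7, −4) to the line equals the radius 3:
|5·(−7) + 2·(−4) − p| / √29 = 3
|p − (−43)| = 3√29.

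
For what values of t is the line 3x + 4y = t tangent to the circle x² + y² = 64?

The line touches the circle iff its distance from (0, 0) is 8:
|3·0 + 4·0 − t| / √25 = 8
|t| = 8·5, so t = 40 or t = −40.

t = −40 or t = 40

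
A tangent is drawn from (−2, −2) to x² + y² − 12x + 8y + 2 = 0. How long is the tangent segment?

3√2

With centre O = (6, −4), |OP|² = 68 and r² = 50.
The tangent meets the radius at right angles, so tangent² = |PO|² − r² = 68 − 50 = 18.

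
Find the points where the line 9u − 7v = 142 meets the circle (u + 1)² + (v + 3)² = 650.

Substitute v = (−142 + 9u)/7:
130u² − 2080u − 17160 = 0  ⟹  u² − 16u − 132 = 0
u = 22 or u = −6, giving (22, 8) and (−6, −28).

(−6, −28) and (22, 8)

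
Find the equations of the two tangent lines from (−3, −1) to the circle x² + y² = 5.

A line y − (−1) = m(x − (−3)) is tangent when its distance from (0, 0) is √5:
[m·(3) − (1)]² = 5(m² + 1)
2m² − 3m − 2 = 0, so m = 2 or m = −1/2.
With m = 2: 2x − y = −5. With m = −1/2: x + 2y = −5.

2x − y = −5 and x + 2y = −5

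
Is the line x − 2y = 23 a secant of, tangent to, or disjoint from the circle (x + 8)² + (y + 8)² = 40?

Centre (−8, −8), r² = 40. Distance² from centre to line = (−15)²/5 = 45.
Since d² > r², the line lies outside the circle.

disjoint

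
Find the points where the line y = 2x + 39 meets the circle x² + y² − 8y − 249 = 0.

Substitute y = 2x + 39:
5x² + 140x + 960 = 0  ⟹  x² + 28x + 192 = 0
x = −12 or x = −16, giving (−12, 15) and (−16, 7).

(−16, 7) and (−12, 15)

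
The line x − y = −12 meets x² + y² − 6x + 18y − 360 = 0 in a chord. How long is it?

Centre (3, −9), r² = 450. Perpendicular distance d from centre to line = |24| / √2 = 24/√2.
Half the chord is √(r² − d²) = √(162), so the full chord is 18√2.

18√2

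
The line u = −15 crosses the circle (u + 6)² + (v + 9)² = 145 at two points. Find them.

The line gives u = −15. Substituting into the circle:
v² + 18v + 17 = 0
v = −1 or v = −17, giving (−15, −1) and (−15, −17).

(−15, −17) and (−15, −1)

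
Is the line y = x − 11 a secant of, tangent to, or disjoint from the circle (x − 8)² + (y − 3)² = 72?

Substituting the line into the circle gives 2x² − 44x + 188 = 0.
Δ = 1936 − 1504 = 432.
Two real roots: the line is a secant.

secant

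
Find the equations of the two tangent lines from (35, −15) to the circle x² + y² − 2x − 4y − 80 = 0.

A line y − (−15) = m(x − (35)) is tangent when its distance from (1, 2) is √85:
[m·(−34) − (17)]² = 85(m² + 1)
63m² + 68m + 12 = 0, so m = −6/7 or m = −2/9.
Through (35, −15) these give 6x + 7y = 105 and 2x + 9y = −65.

6x + 7y = 105 and 2x + 9y = −65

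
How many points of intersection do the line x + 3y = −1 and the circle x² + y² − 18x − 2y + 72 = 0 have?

Substituting the line into the circle gives 10x² − 154x + 655 = 0.
Discriminant = (−154)² − 4·10·(655) = −2484 < 0.
No real roots: the line does not meet the circle.

0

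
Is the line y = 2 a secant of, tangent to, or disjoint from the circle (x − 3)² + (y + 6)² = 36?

Substituting the line into the circle gives x² − 6x + 37 = 0.
Δ = 36 − 148 = −112.
No real roots: the line does not meet the circle.

disjoint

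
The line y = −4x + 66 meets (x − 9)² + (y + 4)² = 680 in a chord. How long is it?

From the line, y = −4x + 66. Substituting:
17x² − 578x + 4301 = 0  ⟹  x² − 34x + 253 = 0
x = 23 or x = 11, giving (23, −26) and (11, 22).
Chord length = distance between (23, −26) and (11, 22) = √2448 = 12√17.

12√17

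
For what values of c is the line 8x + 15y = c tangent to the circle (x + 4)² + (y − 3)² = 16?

c = −55 or c = 81

Tangency holds when the distance from the centre (−4, 3) to the line equals the radius 4:
|8·(−4) + 15·3 − c| / √289 = 4
|c − (13)| = 4·17, so c = 81 or c = −55.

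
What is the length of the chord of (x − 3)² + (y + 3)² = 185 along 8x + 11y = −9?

2√185

The distance from (3, −3) to the line is 0/√185, and r² = 185.
Chord = 2√(r² − d²) = 2·√(185) = 2√185.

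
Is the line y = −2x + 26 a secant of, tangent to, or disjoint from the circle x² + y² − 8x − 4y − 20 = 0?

disjoint

d² = (2·4 + 1·2 − (26))²/5 = 256/5; r² = 40.
Since d² > r², the line lies outside the circle.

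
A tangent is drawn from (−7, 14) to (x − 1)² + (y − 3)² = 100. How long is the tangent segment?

With centre O = (1, 3), |OP|² = 185 and r² = 100.
Power of the point: PT² = |PO|² − r² = 85, so PT = √85.

√85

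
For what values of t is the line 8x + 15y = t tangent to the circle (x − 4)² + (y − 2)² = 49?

For a tangent, require d(centre, line) = r = 7.
|8·4 + 15·2 − t| / √289 = 7
|t − (62)| = 7·17, so t = 181 or t = −57.

t = −57 or t = 181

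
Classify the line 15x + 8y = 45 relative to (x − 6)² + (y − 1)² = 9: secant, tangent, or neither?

Substituting the line into the circle gives 289x² − 1878x + 3097 = 0.
Δ = 3526884 − 3580132 = −53248.
No real roots: the line does not meet the circle.

neither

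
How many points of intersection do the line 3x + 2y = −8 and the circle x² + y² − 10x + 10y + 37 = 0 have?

1

d² = (3·5 + 2·(−5) − (−8))²/13 = 13; r² = 13.
Since d² = r², the line is tangent.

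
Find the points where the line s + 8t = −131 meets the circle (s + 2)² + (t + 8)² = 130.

(−11, −15) and (5, −17)

Express t = (−131 − s)/8 and substitute into the circle:
65s² + 390s − 3575 = 0  ⟹  s² + 6s − 55 = 0
s = 5 or s = −11, giving (5, −17) and (−11, −15).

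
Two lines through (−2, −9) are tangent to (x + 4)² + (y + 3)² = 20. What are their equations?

Write the tangent as mx − y + (−9 − m·(−2)) = 0 and set its distance from the centre to 2√5:
[m·(−2) − (6)]² = 20(m² + 1)
2m² − 3m − 2 = 0, so m = 2 or m = −1/2.
With m = 2: 2x − y = 5. With m = −1/2: x + 2y = −20.

2x − y = 5 and x + 2y = −20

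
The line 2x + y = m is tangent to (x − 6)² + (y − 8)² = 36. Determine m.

m = 20 ± 6√5

The line touches the circle iff its distance from (6, 8) is 6:
|2·6 + 1·8 − m| / √5 = 6
|m − (20)| = 6√5.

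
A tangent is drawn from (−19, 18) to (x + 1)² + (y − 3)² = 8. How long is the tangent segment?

√541

The centre is (−1, 3) and r = 2√2. The square of the distance from P to the centre is 324 + 225 = 549.
Power of the point: PT² = |PO|² − r² = 541, so PT = √541.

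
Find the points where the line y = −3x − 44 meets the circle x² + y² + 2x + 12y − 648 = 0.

(−19, 13) and (−4, −32)

Substitute y = −3x − 44:
10x² + 230x + 760 = 0  ⟹  x² + 23x + 76 = 0
x = −4 or x = −19, giving (−4, −32) and (−19, 13).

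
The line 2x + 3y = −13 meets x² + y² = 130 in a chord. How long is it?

Centre (0, 0), r² = 130. Perpendicular distance d from centre to line = |13| / √13 = 13/√13.
Half the chord is √(r² − d²) = √(117), so the full chord is 6√13.

6√13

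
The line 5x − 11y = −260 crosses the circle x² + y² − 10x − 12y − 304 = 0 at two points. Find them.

(−8, 20) and (3, 25)

Substitute y = (260 + 5x)/11:
146x² + 730x − 3504 = 0  ⟹  x² + 5x − 24 = 0
x = 3 or x = −8, giving (3, 25) and (−8, 20).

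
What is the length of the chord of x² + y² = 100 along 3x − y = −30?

From the line, y = 3x + 30. Substituting:
10x² + 180x + 800 = 0  ⟹  x² + 18x + 80 = 0
x = −8 or x = −10, giving (−8, 6) and (−10, 0).
Chord length = distance between (−8, 6) and (−10, 0) = √40 = 2√10.

2√10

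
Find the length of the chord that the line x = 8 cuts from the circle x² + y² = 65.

Centre (0, 0), r² = 65. Perpendicular distance d from centre to line = |−8| / √1 = 8.
Chord = 2√(r² − d²) = 2·√(1) = 2.

2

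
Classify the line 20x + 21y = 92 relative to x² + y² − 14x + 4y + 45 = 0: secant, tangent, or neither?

d² = (20·7 + 21·(−2) − (92))²/841 = 36/841; r² = 8.
Since d² < r², the line cuts the circle twice.

secant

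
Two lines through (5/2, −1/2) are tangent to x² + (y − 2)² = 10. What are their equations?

A line y − (−1/2) = m(x − (5/2)) is tangent when its distance from (0, 2) is √10:
[m·(−5/2) − (5/2)]² = 10(m² + 1)
3m² − 10m + 3 = 0, so m = 3 or m = 1/3.
With m = 3: 3x − y = 8. With m = 1/3: x − 3y = 4.

3x − y = 8 and x − 3y = 4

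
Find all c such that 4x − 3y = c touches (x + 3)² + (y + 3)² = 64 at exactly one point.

c = −43 or c = 37

For a tangent, require d(centre, line) = r = 8.
|4·(−3) − 3·(−3) − c| / √25 = 8
|c − (−3)| = 8·5, so c = 37 or c = −43.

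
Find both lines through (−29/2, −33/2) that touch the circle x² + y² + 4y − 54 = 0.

Write the tangent as mx − y + (−33/2 − m·(−29/2)) = 0 and set its distance from the centre to √58:
(29/2m − (29/2))² = 58(m² + 1)
21m² − 58m + 21 = 0, so m = 7/3 or m = 3/7.
With m = 7/3: 7x − 3y = −52. With m = 3/7: 3x − 7y = 72.

7x − 3y = −52 and 3x − 7y = 72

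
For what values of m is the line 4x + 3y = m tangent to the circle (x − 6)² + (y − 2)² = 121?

m = −25 or m = 85

The line touches the circle iff its distance from (6, 2) is 11:
|4·6 + 3·2 − m| / √25 = 11
|m − (30)| = 11·5, so m = 85 or m = −25.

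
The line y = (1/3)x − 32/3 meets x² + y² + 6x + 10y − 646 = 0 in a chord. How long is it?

16√10

The distance from (−3, −5) to the line is 20/√10, and r² = 680.
Chord = 2√(r² − d²) = 2·√(640) = 16√10.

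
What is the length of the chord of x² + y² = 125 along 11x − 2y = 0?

Centre (0, 0), r² = 125. Perpendicular distance d from centre to line = |0| / √125 = 0/√125.
Half the chord is √(r² − d²) = √(125), so the full chord is 10√5.

10√5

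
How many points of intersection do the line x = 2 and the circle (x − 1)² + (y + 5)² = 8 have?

Centre (1, −5), r² = 8. Distance² from centre to line = (−1)² = 1.
Since d² < r², the line cuts the circle twice.

2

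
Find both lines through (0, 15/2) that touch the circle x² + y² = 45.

x − 2y = −15 and x + 2y = 15

Write the tangent as mx − y + (15/2 − m·(0)) = 0 and set its distance from the centre to 3√5:
[m·(0) − (−15/2)]² = 45(m² + 1)
4m² − 1 = 0, so m = 1/2 or m = −1/2.
With m = 1/2: x − 2y = −15. With m = −1/2: x + 2y = 15.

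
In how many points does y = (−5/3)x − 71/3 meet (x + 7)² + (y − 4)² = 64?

Substituting the line into the circle gives 34x² + 956x + 6754 = 0.
Δ = 913936 − 918544 = −4608.
No real roots: the line does not meet the circle.

0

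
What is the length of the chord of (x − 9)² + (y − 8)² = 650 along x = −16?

10

The line gives x = −16. Substituting into the circle:
y² − 16y + 39 = 0
y = 13 or y = 3, giving (−16, 13) and (−16, 3).
Chord length = distance between (−16, 13) and (−16, 3) = √100 = 10.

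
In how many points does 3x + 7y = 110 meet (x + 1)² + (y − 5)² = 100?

0

Substituting the line into the circle gives 58x² − 352x + 774 = 0.
Discriminant = (−352)² − 4·58·(774) = −55664 < 0.
No real roots: the line does not meet the circle.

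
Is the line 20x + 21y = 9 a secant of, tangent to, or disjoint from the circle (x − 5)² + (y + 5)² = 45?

secant

Centre (5, −5), r² = 45. Distance² from centre to line = (−14)²/841 = 196/841.
Since d² < r², the line cuts the circle twice.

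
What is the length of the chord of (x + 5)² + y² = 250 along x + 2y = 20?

10√5

From the line, y = (20 − x)/2. Substituting:
5x² − 500 = 0  ⟹  x² − 100 = 0
x = 10 or x = −10, giving (10, 5) and (−10, 15).
|(10, 5) − (−10, 15)| = √((20)² + (−10)²) = 10√5.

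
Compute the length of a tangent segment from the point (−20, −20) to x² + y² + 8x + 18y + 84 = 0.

2√91

Centre (−4, −9), r² = 13. |PO|² = (−16)² + (−11)² = 377.
The tangent meets the radius at right angles, so tangent² = |PO|² − r² = 377 − 13 = 364.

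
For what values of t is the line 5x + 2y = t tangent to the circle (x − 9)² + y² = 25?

For a tangent, require d(centre, line) = r = 5.
|5·9 + 2·0 − t| / √29 = 5
|t − (45)| = 5√29.

t = 45 ± 5√29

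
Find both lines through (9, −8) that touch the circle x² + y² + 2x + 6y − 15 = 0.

4x + 3y = 12 and y = −8

Let a tangent through (9, −8) have slope m. Its distance from (−1, −3) must equal 5:
(−10m − (5))² = 25(m² + 1)
3m² + 4m = 0, so m = −4/3 or m = 0.
Through (9, −8) these give 4x + 3y = 12 and y = −8.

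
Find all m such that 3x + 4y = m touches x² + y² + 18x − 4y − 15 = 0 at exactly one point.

m = −69 or m = 31

Tangency holds when the distance from the centre (−9, 2) to the line equals the radius 10:
|3·(−9) + 4·2 − m| / √25 = 10
|m − (−19)| = 10·5, so m = 31 or m = −69.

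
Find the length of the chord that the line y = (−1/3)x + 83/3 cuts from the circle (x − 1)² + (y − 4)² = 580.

6√10

Express y = (83 − x)/3 and substitute into the circle:
10x² − 160x − 170 = 0  ⟹  x² − 16x − 17 = 0
x = 17 or x = −1, giving (17, 22) and (−1, 28).
Chord length = distance between (17, 22) and (−1, 28) = √360 = 6√10.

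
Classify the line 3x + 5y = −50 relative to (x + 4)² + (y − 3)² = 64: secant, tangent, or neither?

neither

Substituting the line into the circle gives 34x² + 590x + 3025 = 0.
Δ = 348100 − 411400 = −63300.
No real roots: the line does not meet the circle.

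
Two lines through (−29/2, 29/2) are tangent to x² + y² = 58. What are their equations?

7x + 3y = −58 and 3x + 7y = 58

Write the tangent as mx − y + (29/2 − m·(−29/2)) = 0 and set its distance from the centre to √58:
[m·(29/2) − (−29/2)]² = 58(m² + 1)
21m² + 58m + 21 = 0, so m = −7/3 or m = −3/7.
Through (−29/2, 29/2) these give 7x + 3y = −58 and 3x + 7y = 58.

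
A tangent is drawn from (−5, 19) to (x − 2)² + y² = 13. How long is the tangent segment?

The centre is (2, 0) and r = √13. The square of the distance from P to the centre is 49 + 361 = 410.
The tangent meets the radius at right angles, so tangent² = |PO|² − r² = 410 − 13 = 397.

√397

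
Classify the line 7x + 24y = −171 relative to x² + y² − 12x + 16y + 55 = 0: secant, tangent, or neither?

Substituting the line into the circle gives 625x² − 7206x − 4743 = 0.
Δ = 51926436 − (−11857500) = 63783936.
Two real roots: the line is a secant.

secant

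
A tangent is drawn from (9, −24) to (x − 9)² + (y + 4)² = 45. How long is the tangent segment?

√355

Centre (9, −4), r² = 45. |PO|² = (0)² + (−20)² = 400.
The tangent meets the radius at right angles, so tangent² = |PO|² − r² = 400 − 45 = 355.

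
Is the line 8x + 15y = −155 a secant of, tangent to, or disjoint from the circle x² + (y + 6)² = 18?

secant

Centre (0, −6), r² = 18. Distance² from centre to line = (65)²/289 = 4225/289.
Since d² < r², the line cuts the circle twice.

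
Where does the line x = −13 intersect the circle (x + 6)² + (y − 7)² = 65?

(−13, 3) and (−13, 11)

The line gives x = −13. Substituting into the circle:
y² − 14y + 33 = 0
y = 11 or y = 3, giving (−13, 11) and (−13, 3).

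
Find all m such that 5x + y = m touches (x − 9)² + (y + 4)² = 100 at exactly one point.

For a tangent, require d(centre, line) = r = 10.
|5·9 + 1·(−4) − m| / √26 = 10
|m − (41)| = 10√26.

m = 41 ± 10√26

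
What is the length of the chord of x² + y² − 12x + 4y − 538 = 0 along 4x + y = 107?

6√17

Centre (6, −2), r² = 578. Perpendicular distance d from centre to line = |−85| / √17 = 85/√17.
Chord = 2√(r² − d²) = 2·√(153) = 6√17.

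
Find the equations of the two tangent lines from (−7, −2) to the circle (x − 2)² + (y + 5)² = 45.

2x + y = −16 and x − 2y = −3

Write the tangent as mx − y + (−2 − m·(−7)) = 0 and set its distance from the centre to 3√5:
(9m − (−3))² = 45(m² + 1)
2m² + 3m − 2 = 0, so m = −2 or m = 1/2.
Through (−7, −2) these give 2x + y = −16 and x − 2y = −3.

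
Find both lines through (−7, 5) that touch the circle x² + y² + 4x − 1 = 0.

Write the tangent as mx − y + (5 − m·(−7)) = 0 and set its distance from the centre to √5:
[m·(5) − (−5)]² = 5(m² + 1)
2m² + 5m + 2 = 0, so m = −1/2 or m = −2.
Through (−7, 5) these give x + 2y = 3 and 2x + y = −9.

x + 2y = 3 and 2x + y = −9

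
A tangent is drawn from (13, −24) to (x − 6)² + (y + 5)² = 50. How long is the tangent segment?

6√10

Centre (6, −5), r² = 50. |PO|² = (7)² + (−19)² = 410.
The tangent meets the radius at right angles, so tangent² = |PO|² − r² = 410 − 50 = 360.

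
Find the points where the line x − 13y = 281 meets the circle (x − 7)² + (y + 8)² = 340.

(−5, −22) and (21, −20)

Express y = (−281 + x)/13 and substitute into the circle:
170x² − 2720x − 17850 = 0  ⟹  x² − 16x − 105 = 0
x = 21 or x = −5, giving (21, −20) and (−5, −22).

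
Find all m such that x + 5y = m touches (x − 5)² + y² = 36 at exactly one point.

m = 5 ± 6√26

For a tangent, require d(centre, line) = r = 6.
|1·5 + 5·0 − m| / √26 = 6
|m − (5)| = 6√26.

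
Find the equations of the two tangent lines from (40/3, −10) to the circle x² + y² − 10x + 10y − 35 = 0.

Let a tangent through (40/3, −10) have slope m. Its distance from (5, −5) must equal √85:
(−25/3m − (5))² = 85(m² + 1)
14m² − 75m + 54 = 0, so m = 6/7 or m = 9/2.
With m = 6/7: 6x − 7y = 150. With m = 9/2: 9x − 2y = 140.

6x − 7y = 150 and 9x − 2y = 140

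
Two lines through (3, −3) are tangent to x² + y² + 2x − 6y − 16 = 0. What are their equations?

Write the tangent as mx − y + (−3 − m·(3)) = 0 and set its distance from the centre to √26:
(−4m − (6))² = 26(m² + 1)
5m² − 24m − 5 = 0, so m = 5 or m = −1/5.
Through (3, −3) these give 5x − y = 18 and x + 5y = −12.

5x − y = 18 and x + 5y = −12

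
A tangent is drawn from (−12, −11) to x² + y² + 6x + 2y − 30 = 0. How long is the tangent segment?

√141

The centre is (−3, −1) and r = 2√10. The square of the distance from P to the centre is 81 + 100 = 181.
Power of the point: PT² = |PO|² − r² = 141, so PT = √141.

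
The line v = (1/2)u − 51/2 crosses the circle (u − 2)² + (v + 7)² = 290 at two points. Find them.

(3, −24) and (15, −18)

From the line, v = (−51 + u)/2. Substituting:
5u² − 90u + 225 = 0  ⟹  u² − 18u + 45 = 0
u = 15 or u = 3, giving (15, −18) and (3, −24).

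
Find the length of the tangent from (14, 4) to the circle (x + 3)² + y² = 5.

10√3

The centre is (−3, 0) and r = √5. The square of the distance from P to the centre is 289 + 16 = 305.
Power of the point: PT² = |PO|² − r² = 300, so PT = 10√3.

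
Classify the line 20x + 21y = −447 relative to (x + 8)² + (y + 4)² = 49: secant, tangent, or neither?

tangent

Centre (−8, −4), r² = 49. Distance² from centre to line = (203)²/841 = 49.
Since d² = r², the line is tangent.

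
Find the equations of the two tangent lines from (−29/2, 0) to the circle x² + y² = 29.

A line y − (0) = m(x − (−29/2)) is tangent when its distance from (0, 0) is √29:
[m·(29/2) − (0)]² = 29(m² + 1)
25m² − 4 = 0, so m = 2/5 or m = −2/5.
Through (−29/2, 0) these give 2x − 5y = −29 and 2x + 5y = −29.

2x − 5y = −29 and 2x + 5y = −29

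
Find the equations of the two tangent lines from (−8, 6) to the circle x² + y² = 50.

x − 7y = −50 and 7x + y = −50

Write the tangent as mx − y + (6 − m·(−8)) = 0 and set its distance from the centre to 5√2:
(8m − (−6))² = 50(m² + 1)
7m² + 48m − 7 = 0, so m = 1/7 or m = −7.
With m = 1/7: x − 7y = −50. With m = −7: 7x + y = −50.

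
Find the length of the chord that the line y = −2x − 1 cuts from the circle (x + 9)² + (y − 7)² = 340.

16√5

Centre (−9, 7), r² = 340. Perpendicular distance d from centre to line = |−10| / √5 = 10/√5.
Half the chord is √(r² − d²) = √(320), so the full chord is 16√5.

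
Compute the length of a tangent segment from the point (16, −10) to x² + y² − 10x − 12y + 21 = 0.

√337

Centre (5, 6), r² = 40. |PO|² = (11)² + (−16)² = 377.
The tangent meets the radius at right angles, so tangent² = |PO|² − r² = 377 − 40 = 337.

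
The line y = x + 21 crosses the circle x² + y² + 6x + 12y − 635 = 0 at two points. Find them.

(−29, −8) and (−1, 20)

From the line, y = x + 21. Substituting:
2x² + 60x + 58 = 0  ⟹  x² + 30x + 29 = 0
x = −1 or x = −29, giving (−1, 20) and (−29, −8).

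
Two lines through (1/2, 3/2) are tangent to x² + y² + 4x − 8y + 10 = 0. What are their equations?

Let a tangent through (1/2, 3/2) have slope m. Its distance from (−2, 4) must equal √10:
[m·(−5/2) − (5/2)]² = 10(m² + 1)
3m² − 10m + 3 = 0, so m = 1/3 or m = 3.
Through (1/2, 3/2) these give x − 3y = −4 and 3x − y = 0.

x − 3y = −4 and 3x − y = 0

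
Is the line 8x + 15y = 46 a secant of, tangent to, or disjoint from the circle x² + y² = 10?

secant

d² = (8·0 + 15·0 − (46))²/289 = 2116/289; r² = 10.
Since d² < r², the line cuts the circle twice.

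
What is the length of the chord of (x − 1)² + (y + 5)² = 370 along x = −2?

38

The line gives x = −2. Substituting into the circle:
y² + 10y − 336 = 0
y = 14 or y = −24, giving (−2, 14) and (−2, −24).
|(−2, 14) − (−2, −24)| = √((0)² + (38)²) = 38.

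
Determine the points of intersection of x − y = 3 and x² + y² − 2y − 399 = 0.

(−12, −15) and (16, 13)

From the line, y = x − 3. Substituting:
2x² − 8x − 384 = 0  ⟹  x² − 4x − 192 = 0
x = 16 or x = −12, giving (16, 13) and (−12, −15).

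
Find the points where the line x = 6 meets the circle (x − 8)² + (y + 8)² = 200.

The line gives x = 6. Substituting into the circle:
y² + 16y − 132 = 0
y = 6 or y = −22, giving (6, 6) and (6, −22).

(6, −22) and (6, 6)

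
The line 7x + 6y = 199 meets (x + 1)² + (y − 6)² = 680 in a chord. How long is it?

Express y = (199 − 7x)/6 and substitute into the circle:
85x² − 2210x + 2125 = 0  ⟹  x² − 26x + 25 = 0
x = 25 or x = 1, giving (25, 4) and (1, 32).
Chord length = distance between (25, 4) and (1, 32) = √1360 = 4√85.

4√85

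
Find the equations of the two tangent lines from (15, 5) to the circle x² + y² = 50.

Write the tangent as mx − y + (5 − m·(15)) = 0 and set its distance from the centre to 5√2:
(−15m − (−5))² = 50(m² + 1)
7m² − 6m − 1 = 0, so m = −1/7 or m = 1.
Through (15, 5) these give x + 7y = 50 and x − y = 10.

x + 7y = 50 and x − y = 10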